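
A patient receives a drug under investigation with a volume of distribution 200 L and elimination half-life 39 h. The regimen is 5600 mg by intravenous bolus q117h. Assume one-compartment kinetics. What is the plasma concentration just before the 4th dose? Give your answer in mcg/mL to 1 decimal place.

4.0 mcg/mL

f = (1/2)^(τ/t½) = (1/2)^(117/39) ≈ 0.1250.
C₀ = D/Vd = 5600/200 ≈ 28.000 mcg/mL.
Before the 4th dose, 3 doses have been given. Superposition: Cmin = C₀·(f + f² + … + f^3).
≈ 28.000 × (0.1250 + 0.0156 + 0.0020) ≈ 28.000 × 0.1426 ≈ 3.993 mcg/mL.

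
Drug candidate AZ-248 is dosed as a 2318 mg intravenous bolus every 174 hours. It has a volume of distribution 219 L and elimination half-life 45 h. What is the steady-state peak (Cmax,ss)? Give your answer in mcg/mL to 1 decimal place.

11.4 mcg/mL

Over one 174-h interval, 174/45 ≈ 3.8667 half-lives elapse, leaving f ≈ 0.0686 of each dose.
Accumulation ratio R = 1/(1 − f) ≈ 1/0.9314 ≈ 1.0737.
Each bolus raises the concentration by D/Vd = 2318/219 ≈ 10.584 mcg/mL.
Steady-state peak Cmax,ss = C₀·R ≈ 10.584 × 1.0737 ≈ 11.364 mcg/mL.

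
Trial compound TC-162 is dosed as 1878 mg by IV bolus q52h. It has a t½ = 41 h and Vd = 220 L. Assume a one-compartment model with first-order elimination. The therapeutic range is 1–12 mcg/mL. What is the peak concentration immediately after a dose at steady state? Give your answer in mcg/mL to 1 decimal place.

Over one 52-h interval, 52/41 ≈ 1.2683 half-lives elapse, leaving f ≈ 0.4152 of each dose.
Accumulation ratio R = 1/(1 − f) ≈ 1/0.5848 ≈ 1.7100.
Single-dose peak C₀ = D/Vd = 1878/220 ≈ 8.536 mcg/mL.
Steady-state peak Cmax,ss = C₀·R ≈ 8.536 × 1.7100 ≈ 14.597 mcg/mL.
Peak 14.6 mcg/mL vs MTC 12 mcg/mL: exceeds toxic threshold.

14.6 mcg/mL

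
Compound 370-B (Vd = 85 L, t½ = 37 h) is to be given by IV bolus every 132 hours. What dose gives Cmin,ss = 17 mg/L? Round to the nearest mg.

15687 mg

τ/t½ = 132/37 ≈ 3.5676, so f = (1/2)^(132/37) ≈ 0.084344.
Cmin,ss = (D/Vd)·f/(1−f), so D = Cmin,ss·Vd·(1−f)/f.
D = 17 × 85 × (1−f)/f ≈ 17 × 85 × 10.85621 ≈ 15687.22 mg.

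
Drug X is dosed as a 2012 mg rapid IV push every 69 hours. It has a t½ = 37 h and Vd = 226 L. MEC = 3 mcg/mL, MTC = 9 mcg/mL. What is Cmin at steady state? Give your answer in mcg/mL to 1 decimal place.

k = ln2/t½ = ln2/37 ≈ 0.018734 h⁻¹; fraction remaining f = e^(−kτ) = e^(−0.018734×69) ≈ 0.2745.
Accumulation ratio R = 1/(1 − f) ≈ 1/0.7255 ≈ 1.3784.
Each bolus raises the concentration by D/Vd = 2012/226 ≈ 8.903 mcg/mL.
Steady-state peak Cmax,ss = C₀·R ≈ 8.903 × 1.3784 ≈ 12.272 mcg/mL.
One interval later, Cmin,ss = Cmax,ss·e^(−kτ) ≈ 12.272 × 0.2745 ≈ 3.369 mcg/mL.
Trough 3.4 mcg/mL vs MEC 3 mcg/mL: adequate.

3.4 mcg/mL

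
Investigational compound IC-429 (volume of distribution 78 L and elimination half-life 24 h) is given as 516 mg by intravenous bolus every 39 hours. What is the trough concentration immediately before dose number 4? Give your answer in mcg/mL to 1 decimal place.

3.1 mcg/mL

f = (1/2)^(τ/t½) = (1/2)^(39/24) ≈ 0.3242.
C₀ = D/Vd = 516/78 ≈ 6.615 mcg/mL.
Before the 4th dose, 3 doses have been given. Superposition: Cmin = C₀·(f + f² + … + f^3).
≈ 6.615 × (0.3242 + 0.1051 + 0.0341) ≈ 6.615 × 0.4634 ≈ 3.065 mcg/mL.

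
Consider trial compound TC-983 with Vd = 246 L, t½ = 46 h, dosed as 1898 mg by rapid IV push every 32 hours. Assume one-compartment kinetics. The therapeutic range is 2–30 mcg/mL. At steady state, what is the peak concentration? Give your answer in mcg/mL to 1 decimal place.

20.2 mcg/mL

τ/t½ = 32/46 ≈ 0.69565, so fraction remaining f = (1/2)^(32/46) ≈ 0.6174.
Accumulation ratio R = 1/(1 − f) ≈ 1/0.3826 ≈ 2.6137.
Each bolus raises the concentration by D/Vd = 1898/246 ≈ 7.715 mcg/mL.
Steady-state peak Cmax,ss = C₀·R ≈ 7.715 × 2.6137 ≈ 20.165 mcg/mL.
Peak 20.2 mcg/mL vs MTC 30 mcg/mL: below toxic threshold.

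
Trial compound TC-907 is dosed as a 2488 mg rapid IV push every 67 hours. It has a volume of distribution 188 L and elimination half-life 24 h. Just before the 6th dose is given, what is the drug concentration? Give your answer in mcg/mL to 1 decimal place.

2.2 mcg/mL

f = (1/2)^(τ/t½) = (1/2)^(67/24) ≈ 0.1444.
C₀ = D/Vd = 2488/188 ≈ 13.234 mcg/mL.
Before the 6th dose, 5 doses have been given. Superposition: Cmin = C₀·(f + f² + … + f^5).
≈ 13.234 × (0.1444 + 0.0209 + 0.0030 + 0.0004 + 0.0001) ≈ 13.234 × 0.1688 ≈ 2.234 mcg/mL.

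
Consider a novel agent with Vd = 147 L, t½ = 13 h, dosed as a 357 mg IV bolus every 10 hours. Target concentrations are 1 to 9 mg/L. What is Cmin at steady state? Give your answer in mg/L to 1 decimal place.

Over one 10-h interval, 10/13 ≈ 0.76923 half-lives elapse, leaving f ≈ 0.5867 of each dose.
Single-dose peak C₀ = D/Vd = 357/147 ≈ 2.429 mg/L.
Steady-state trough Cmin,ss = C₀·f/(1−f) ≈ 2.429 × 0.5867/0.4133 ≈ 3.448 mg/L.
Trough 3.4 mg/L vs MEC 1 mg/L: adequate.

3.4 mg/L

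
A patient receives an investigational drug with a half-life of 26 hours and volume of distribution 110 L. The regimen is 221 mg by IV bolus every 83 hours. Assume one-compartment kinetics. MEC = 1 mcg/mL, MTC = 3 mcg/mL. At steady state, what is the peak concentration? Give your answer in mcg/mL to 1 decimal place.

2.3 mcg/mL

Over one 83-h interval, 83/26 ≈ 3.1923 half-lives elapse, leaving f ≈ 0.1094 of each dose.
At steady state, accumulation factor R = 1/(1 − e^(−kτ)) ≈ 1.1228.
Single-dose peak C₀ = D/Vd = 221/110 ≈ 2.009 mcg/mL.
Steady-state peak Cmax,ss = C₀·R ≈ 2.009 × 1.1228 ≈ 2.256 mcg/mL.
Peak 2.3 mcg/mL vs MTC 3 mcg/mL: below toxic threshold.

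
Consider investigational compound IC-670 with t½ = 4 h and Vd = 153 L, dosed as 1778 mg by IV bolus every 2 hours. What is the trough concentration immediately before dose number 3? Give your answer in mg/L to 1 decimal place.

f = (1/2)^(τ/t½) = (1/2)^(2/4) ≈ 0.7071.
C₀ = D/Vd = 1778/153 ≈ 11.621 mg/L.
Before the 3rd dose, 2 doses have been given. Superposition: Cmin = C₀·(f + f²).
≈ 11.621 × (0.7071 + 0.5000) ≈ 11.621 × 1.2071 ≈ 14.028 mg/L.

14.0 mg/L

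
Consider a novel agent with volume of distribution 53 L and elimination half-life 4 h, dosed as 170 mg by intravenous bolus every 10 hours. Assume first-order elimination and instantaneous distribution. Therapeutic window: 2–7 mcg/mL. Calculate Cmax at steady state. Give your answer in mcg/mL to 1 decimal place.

Over one 10-h interval, 10/4 ≈ 2.5 half-lives elapse, leaving f ≈ 0.1768 of each dose.
At steady state, accumulation factor R = 1/(1 − e^(−kτ)) ≈ 1.2148.
Single-dose peak C₀ = D/Vd = 170/53 ≈ 3.208 mcg/mL.
Steady-state peak Cmax,ss = C₀·R ≈ 3.208 × 1.2148 ≈ 3.897 mcg/mL.
Peak 3.9 mcg/mL vs MTC 7 mcg/mL: below toxic threshold.

3.9 mcg/mL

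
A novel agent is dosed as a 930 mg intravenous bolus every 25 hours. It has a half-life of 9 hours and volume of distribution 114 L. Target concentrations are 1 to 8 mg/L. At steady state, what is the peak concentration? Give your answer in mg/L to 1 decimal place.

9.6 mg/L

Over one 25-h interval, 25/9 ≈ 2.7778 half-lives elapse, leaving f ≈ 0.1458 of each dose.
At steady state, accumulation factor R = 1/(1 − e^(−kτ)) ≈ 1.1707.
Each bolus raises the concentration by D/Vd = 930/114 ≈ 8.158 mg/L.
Steady-state peak Cmax,ss = C₀·R ≈ 8.158 × 1.1707 ≈ 9.551 mg/L.
Peak 9.6 mg/L vs MTC 8 mg/L: exceeds toxic threshold.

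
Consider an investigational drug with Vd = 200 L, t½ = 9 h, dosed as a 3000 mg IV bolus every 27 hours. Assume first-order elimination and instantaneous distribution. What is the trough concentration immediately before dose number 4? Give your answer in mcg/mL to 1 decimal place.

f = (1/2)^(τ/t½) = (1/2)^(27/9) ≈ 0.1250.
C₀ = D/Vd = 3000/200 ≈ 15.000 mcg/mL.
Before the 4th dose, 3 doses have been given. Superposition: Cmin = C₀·(f + f² + … + f^3).
≈ 15.000 × (0.1250 + 0.0156 + 0.0020) ≈ 15.000 × 0.1426 ≈ 2.139 mcg/mL.

2.1 mcg/mL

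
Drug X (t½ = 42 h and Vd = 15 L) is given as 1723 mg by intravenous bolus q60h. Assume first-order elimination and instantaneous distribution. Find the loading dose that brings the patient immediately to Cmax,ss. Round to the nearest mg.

f = (1/2)^(60/42) ≈ 0.371499; accumulation ratio R = 1/(1−f) ≈ 1.59109.
Loading dose to hit Cmax,ss on first dose: D_load = D_maint·R ≈ 1723 × 1.59109 ≈ 2741.45 mg.

2741 mg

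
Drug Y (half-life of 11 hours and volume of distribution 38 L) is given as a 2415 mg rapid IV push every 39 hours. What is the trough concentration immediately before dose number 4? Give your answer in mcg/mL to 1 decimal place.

f = (1/2)^(τ/t½) = (1/2)^(39/11) ≈ 0.0856.
C₀ = D/Vd = 2415/38 ≈ 63.553 mcg/mL.
Before the 4th dose, 3 doses have been given. Superposition: Cmin = C₀·(f + f² + … + f^3).
≈ 63.553 × (0.0856 + 0.0073 + 0.0006) ≈ 63.553 × 0.0935 ≈ 5.942 mcg/mL.

5.9 mcg/mL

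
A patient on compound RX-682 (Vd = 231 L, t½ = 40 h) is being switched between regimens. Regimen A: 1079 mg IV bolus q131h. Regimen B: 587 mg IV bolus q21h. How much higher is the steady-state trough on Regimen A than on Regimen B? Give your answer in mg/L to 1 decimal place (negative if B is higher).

-5.3 mg/L

Regimen A: f = (1/2)^(131/40) ≈ 0.1033; Cmin,ss = (1079/231)·f/(1−f) ≈ 0.538 mg/L.
Regimen B: f = (1/2)^(21/40) ≈ 0.6950; Cmin,ss = (587/231)·f/(1−f) ≈ 5.790 mg/L.
Difference ≈ 0.538 − 5.790 ≈ -5.252 mg/L.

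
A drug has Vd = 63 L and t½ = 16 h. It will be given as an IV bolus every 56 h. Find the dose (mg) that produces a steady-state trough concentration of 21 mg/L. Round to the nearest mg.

τ/t½ = 56/16 ≈ 3.5, so f = (1/2)^(56/16) ≈ 0.088388.
Cmin,ss = (D/Vd)·f/(1−f), so D = Cmin,ss·Vd·(1−f)/f.
D = 21 × 63 × (1−f)/f ≈ 21 × 63 × 10.31375 ≈ 13645.09 mg.

13645 mg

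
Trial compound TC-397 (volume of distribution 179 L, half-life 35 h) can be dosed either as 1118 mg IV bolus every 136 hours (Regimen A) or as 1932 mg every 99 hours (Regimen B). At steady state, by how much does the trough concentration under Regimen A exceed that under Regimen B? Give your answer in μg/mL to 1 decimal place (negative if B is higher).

Regimen A: f = (1/2)^(136/35) ≈ 0.0677; Cmin,ss = (1118/179)·f/(1−f) ≈ 0.454 μg/mL.
Regimen B: f = (1/2)^(99/35) ≈ 0.1408; Cmin,ss = (1932/179)·f/(1−f) ≈ 1.769 μg/mL.
Difference ≈ 0.454 − 1.769 ≈ -1.315 μg/mL.

-1.3 μg/mL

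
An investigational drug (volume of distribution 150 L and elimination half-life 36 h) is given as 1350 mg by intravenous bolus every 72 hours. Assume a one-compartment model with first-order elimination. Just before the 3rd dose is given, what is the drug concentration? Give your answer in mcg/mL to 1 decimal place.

2.8 mcg/mL

f = (1/2)^(τ/t½) = (1/2)^(72/36) ≈ 0.2500.
C₀ = D/Vd = 1350/150 ≈ 9.000 mcg/mL.
Before the 3rd dose, 2 doses have been given. Superposition: Cmin = C₀·(f + f²).
≈ 9.000 × (0.2500 + 0.0625) ≈ 9.000 × 0.3125 ≈ 2.812 mcg/mL.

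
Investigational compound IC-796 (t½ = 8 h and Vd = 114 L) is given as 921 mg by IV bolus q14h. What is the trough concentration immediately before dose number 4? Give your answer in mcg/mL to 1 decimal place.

3.3 mcg/mL

f = (1/2)^(τ/t½) = (1/2)^(14/8) ≈ 0.2973.
C₀ = D/Vd = 921/114 ≈ 8.079 mcg/mL.
Before the 4th dose, 3 doses have been given. Superposition: Cmin = C₀·(f + f² + … + f^3).
≈ 8.079 × (0.2973 + 0.0884 + 0.0263) ≈ 8.079 × 0.4120 ≈ 3.329 mcg/mL.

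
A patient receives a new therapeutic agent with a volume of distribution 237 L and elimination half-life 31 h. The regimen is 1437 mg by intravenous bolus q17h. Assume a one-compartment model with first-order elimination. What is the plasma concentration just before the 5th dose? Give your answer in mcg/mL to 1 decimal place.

f = (1/2)^(τ/t½) = (1/2)^(17/31) ≈ 0.6838.
C₀ = D/Vd = 1437/237 ≈ 6.063 mcg/mL.
Before the 5th dose, 4 doses have been given. Superposition: Cmin = C₀·(f + f² + … + f^4).
≈ 6.063 × (0.6838 + 0.4676 + 0.3197 + 0.2186) ≈ 6.063 × 1.6897 ≈ 10.245 mcg/mL.

10.2 mcg/mL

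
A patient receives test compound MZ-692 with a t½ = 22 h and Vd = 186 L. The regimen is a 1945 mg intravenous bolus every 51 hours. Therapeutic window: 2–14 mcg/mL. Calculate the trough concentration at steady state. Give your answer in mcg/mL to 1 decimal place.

τ/t½ = 51/22 ≈ 2.3182, so fraction remaining f = (1/2)^(51/22) ≈ 0.2005.
Accumulation ratio R = 1/(1 − f) ≈ 1/0.7995 ≈ 1.2508.
Each bolus raises the concentration by D/Vd = 1945/186 ≈ 10.457 mcg/mL.
Cmax,ss = C₀/(1 − f) ≈ 10.457/0.7995 ≈ 13.079 mcg/mL.
Steady-state trough Cmin,ss = Cmax,ss·f ≈ 13.079 × 0.2005 ≈ 2.622 mcg/mL.
Trough 2.6 mcg/mL vs MEC 2 mcg/mL: adequate.

2.6 mcg/mL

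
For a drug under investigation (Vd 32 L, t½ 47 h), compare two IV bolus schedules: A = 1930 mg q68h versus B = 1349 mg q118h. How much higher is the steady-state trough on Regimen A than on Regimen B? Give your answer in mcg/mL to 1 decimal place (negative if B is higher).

Regimen A: f = (1/2)^(68/47) ≈ 0.3668; Cmin,ss = (1930/32)·f/(1−f) ≈ 34.938 mcg/mL.
Regimen B: f = (1/2)^(118/47) ≈ 0.1755; Cmin,ss = (1349/32)·f/(1−f) ≈ 8.973 mcg/mL.
Difference ≈ 34.938 − 8.973 ≈ 25.965 mcg/mL.

26.0 mcg/mL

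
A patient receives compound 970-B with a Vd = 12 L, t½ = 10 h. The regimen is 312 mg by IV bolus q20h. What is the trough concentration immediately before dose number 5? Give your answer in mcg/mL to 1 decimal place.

f = (1/2)^(τ/t½) = (1/2)^(20/10) ≈ 0.2500.
C₀ = D/Vd = 312/12 ≈ 26.000 mcg/mL.
Before the 5th dose, 4 doses have been given. Superposition: Cmin = C₀·(f + f² + … + f^4).
≈ 26.000 × (0.2500 + 0.0625 + 0.0156 + 0.0039) ≈ 26.000 × 0.3320 ≈ 8.632 mcg/mL.

8.6 mcg/mL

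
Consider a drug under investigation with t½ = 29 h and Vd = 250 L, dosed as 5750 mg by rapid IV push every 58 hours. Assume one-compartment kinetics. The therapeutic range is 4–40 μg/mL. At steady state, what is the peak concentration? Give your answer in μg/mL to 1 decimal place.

30.7 μg/mL

The dosing interval is 2 half-lives, so f = 2^(−2) = 0.25.
At steady state, R = 1/(1 − 0.25) = 4/3.
Single-dose peak C₀ = D/Vd = 5750/250 = 23 μg/mL.
Steady-state peak Cmax,ss = C₀·R = 23 × 4/3 ≈ 30.667 μg/mL.
Peak 30.7 μg/mL vs MTC 40 μg/mL: below toxic threshold.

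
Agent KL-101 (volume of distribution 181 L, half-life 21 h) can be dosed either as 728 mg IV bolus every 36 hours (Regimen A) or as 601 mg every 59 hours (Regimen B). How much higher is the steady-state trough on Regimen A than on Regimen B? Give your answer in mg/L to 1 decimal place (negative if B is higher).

Regimen A: f = (1/2)^(36/21) ≈ 0.3048; Cmin,ss = (728/181)·f/(1−f) ≈ 1.763 mg/L.
Regimen B: f = (1/2)^(59/21) ≈ 0.1426; Cmin,ss = (601/181)·f/(1−f) ≈ 0.552 mg/L.
Difference ≈ 1.763 − 0.552 ≈ 1.211 mg/L.

1.2 mg/L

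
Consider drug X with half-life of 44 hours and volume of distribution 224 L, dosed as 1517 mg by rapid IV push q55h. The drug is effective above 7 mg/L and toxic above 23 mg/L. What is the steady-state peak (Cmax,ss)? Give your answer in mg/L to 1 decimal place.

Over one 55-h interval, 55/44 ≈ 1.25 half-lives elapse, leaving f ≈ 0.4204 of each dose.
Accumulation ratio R = 1/(1 − f) ≈ 1/0.5796 ≈ 1.7253.
Single-dose peak C₀ = D/Vd = 1517/224 ≈ 6.772 mg/L.
Steady-state peak Cmax,ss = C₀·R ≈ 6.772 × 1.7253 ≈ 11.684 mg/L.
Peak 11.7 mg/L vs MTC 23 mg/L: below toxic threshold.

11.7 mg/L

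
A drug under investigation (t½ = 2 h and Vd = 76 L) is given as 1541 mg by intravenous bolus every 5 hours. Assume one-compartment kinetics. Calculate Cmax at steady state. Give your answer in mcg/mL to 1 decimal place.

24.6 mcg/mL

τ/t½ = 5/2 ≈ 2.5, so fraction remaining f = (1/2)^(5/2) ≈ 0.1768.
Accumulation ratio R = 1/(1 − f) ≈ 1/0.8232 ≈ 1.2148.
Each bolus raises the concentration by D/Vd = 1541/76 ≈ 20.276 mcg/mL.
Cmax,ss = C₀/(1 − f) ≈ 20.276/0.8232 ≈ 24.631 mcg/mL.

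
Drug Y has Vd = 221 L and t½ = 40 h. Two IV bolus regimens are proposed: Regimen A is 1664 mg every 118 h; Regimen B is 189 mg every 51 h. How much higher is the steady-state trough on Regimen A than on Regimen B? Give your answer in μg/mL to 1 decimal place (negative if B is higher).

0.5 μg/mL

Regimen A: f = (1/2)^(118/40) ≈ 0.1294; Cmin,ss = (1664/221)·f/(1−f) ≈ 1.119 μg/mL.
Regimen B: f = (1/2)^(51/40) ≈ 0.4132; Cmin,ss = (189/221)·f/(1−f) ≈ 0.602 μg/mL.
Difference ≈ 1.119 − 0.602 ≈ 0.517 μg/mL.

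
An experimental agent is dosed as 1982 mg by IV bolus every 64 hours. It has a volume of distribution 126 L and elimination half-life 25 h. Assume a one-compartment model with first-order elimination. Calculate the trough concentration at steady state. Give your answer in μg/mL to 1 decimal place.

3.2 μg/mL

Over one 64-h interval, 64/25 ≈ 2.56 half-lives elapse, leaving f ≈ 0.1696 of each dose.
Accumulation ratio R = 1/(1 − f) ≈ 1/0.8304 ≈ 1.2042.
Single-dose peak C₀ = D/Vd = 1982/126 ≈ 15.730 μg/mL.
Steady-state peak Cmax,ss = C₀·R ≈ 15.730 × 1.2042 ≈ 18.942 μg/mL.
One interval later, Cmin,ss = Cmax,ss·e^(−kτ) ≈ 18.942 × 0.1696 ≈ 3.213 μg/mL.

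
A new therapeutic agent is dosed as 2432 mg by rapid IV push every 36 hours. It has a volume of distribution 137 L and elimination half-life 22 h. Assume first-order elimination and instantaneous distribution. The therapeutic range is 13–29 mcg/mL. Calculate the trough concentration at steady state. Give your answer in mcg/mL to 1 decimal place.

τ/t½ = 36/22 ≈ 1.6364, so fraction remaining f = (1/2)^(36/22) ≈ 0.3217.
Single-dose peak C₀ = D/Vd = 2432/137 ≈ 17.752 mcg/mL.
Steady-state trough Cmin,ss = C₀·f/(1−f) ≈ 17.752 × 0.3217/0.6783 ≈ 8.419 mcg/mL.
Trough 8.4 mcg/mL vs MEC 13 mcg/mL: subtherapeutic.

8.4 mcg/mL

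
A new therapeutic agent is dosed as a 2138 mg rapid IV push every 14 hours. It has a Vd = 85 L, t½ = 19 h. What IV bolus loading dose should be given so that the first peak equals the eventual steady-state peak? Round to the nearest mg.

5346 mg

f = (1/2)^(14/19) ≈ 0.600051; accumulation ratio R = 1/(1−f) ≈ 2.50032.
Loading dose to hit Cmax,ss on first dose: D_load = D_maint·R ≈ 2138 × 2.50032 ≈ 5345.68 mg.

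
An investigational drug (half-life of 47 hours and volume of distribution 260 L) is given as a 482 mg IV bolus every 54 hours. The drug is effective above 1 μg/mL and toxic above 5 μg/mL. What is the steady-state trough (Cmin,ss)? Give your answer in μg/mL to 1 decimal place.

τ/t½ = 54/47 ≈ 1.1489, so fraction remaining f = (1/2)^(54/47) ≈ 0.4510.
At steady state, accumulation factor R = 1/(1 − e^(−kτ)) ≈ 1.8215.
Each bolus raises the concentration by D/Vd = 482/260 ≈ 1.854 μg/mL.
Steady-state peak Cmax,ss = C₀·R ≈ 1.854 × 1.8215 ≈ 3.377 μg/mL.
Steady-state trough Cmin,ss = Cmax,ss·f ≈ 3.377 × 0.4510 ≈ 1.523 μg/mL.
Trough 1.5 μg/mL vs MEC 1 μg/mL: adequate.

1.5 μg/mL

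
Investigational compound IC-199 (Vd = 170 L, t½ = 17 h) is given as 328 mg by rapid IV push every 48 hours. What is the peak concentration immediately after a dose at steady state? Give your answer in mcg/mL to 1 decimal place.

2.2 mcg/mL

k = ln2/t½ = ln2/17 ≈ 0.040773 h⁻¹; fraction remaining f = e^(−kτ) = e^(−0.040773×48) ≈ 0.1413.
At steady state, accumulation factor R = 1/(1 − e^(−kτ)) ≈ 1.1646.
Each bolus raises the concentration by D/Vd = 328/170 ≈ 1.929 mcg/mL.
Steady-state peak Cmax,ss = C₀·R ≈ 1.929 × 1.1646 ≈ 2.247 mcg/mL.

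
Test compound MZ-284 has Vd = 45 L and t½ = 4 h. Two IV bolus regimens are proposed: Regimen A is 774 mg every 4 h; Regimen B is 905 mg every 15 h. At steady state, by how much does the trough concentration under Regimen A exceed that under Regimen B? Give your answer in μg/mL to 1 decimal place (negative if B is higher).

Regimen A: f = (1/2)^(4/4) ≈ 0.5000; Cmin,ss = (774/45)·f/(1−f) ≈ 17.200 μg/mL.
Regimen B: f = (1/2)^(15/4) ≈ 0.0743; Cmin,ss = (905/45)·f/(1−f) ≈ 1.614 μg/mL.
Difference ≈ 17.200 − 1.614 ≈ 15.586 μg/mL.

15.6 μg/mL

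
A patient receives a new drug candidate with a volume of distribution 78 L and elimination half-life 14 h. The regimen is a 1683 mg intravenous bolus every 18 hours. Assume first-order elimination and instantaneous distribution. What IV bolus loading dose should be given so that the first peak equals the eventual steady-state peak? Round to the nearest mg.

2853 mg

f = (1/2)^(18/14) ≈ 0.410168; accumulation ratio R = 1/(1−f) ≈ 1.69540.
Loading dose to hit Cmax,ss on first dose: D_load = D_maint·R ≈ 1683 × 1.69540 ≈ 2853.36 mg.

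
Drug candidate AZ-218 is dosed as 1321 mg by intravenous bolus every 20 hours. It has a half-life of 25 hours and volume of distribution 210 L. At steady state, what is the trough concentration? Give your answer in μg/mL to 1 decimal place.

Over one 20-h interval, 20/25 ≈ 0.8 half-lives elapse, leaving f ≈ 0.5743 of each dose.
Single-dose peak C₀ = D/Vd = 1321/210 ≈ 6.290 μg/mL.
Steady-state trough Cmin,ss = C₀·f/(1−f) ≈ 6.290 × 0.5743/0.4257 ≈ 8.486 μg/mL.

8.5 μg/mL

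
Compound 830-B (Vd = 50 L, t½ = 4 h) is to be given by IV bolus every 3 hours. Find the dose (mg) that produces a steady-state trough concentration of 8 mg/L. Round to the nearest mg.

273 mg

τ/t½ = 3/4 ≈ 0.75, so f = (1/2)^(3/4) ≈ 0.594604.
Cmin,ss = (D/Vd)·f/(1−f), so D = Cmin,ss·Vd·(1−f)/f.
D = 8 × 50 × (1−f)/f ≈ 8 × 50 × 0.68179 ≈ 272.72 mg.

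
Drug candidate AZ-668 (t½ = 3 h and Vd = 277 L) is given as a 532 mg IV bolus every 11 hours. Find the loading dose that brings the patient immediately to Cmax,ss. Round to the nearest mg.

577 mg

f = (1/2)^(11/3) ≈ 0.078745; accumulation ratio R = 1/(1−f) ≈ 1.08548.
Loading dose to hit Cmax,ss on first dose: D_load = D_maint·R ≈ 532 × 1.08548 ≈ 577.48 mg.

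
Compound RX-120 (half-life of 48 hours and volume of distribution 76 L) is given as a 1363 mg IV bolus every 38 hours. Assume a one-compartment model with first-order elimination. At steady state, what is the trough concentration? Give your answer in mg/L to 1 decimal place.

24.5 mg/L

τ/t½ = 38/48 ≈ 0.79167, so fraction remaining f = (1/2)^(38/48) ≈ 0.5777.
Single-dose peak C₀ = D/Vd = 1363/76 ≈ 17.934 mg/L.
Steady-state trough Cmin,ss = C₀·f/(1−f) ≈ 17.934 × 0.5777/0.4223 ≈ 24.533 mg/L.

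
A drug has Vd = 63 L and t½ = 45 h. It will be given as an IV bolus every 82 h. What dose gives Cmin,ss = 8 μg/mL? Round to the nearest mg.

τ/t½ = 82/45 ≈ 1.8222, so f = (1/2)^(82/45) ≈ 0.282785.
Cmin,ss = (D/Vd)·f/(1−f), so D = Cmin,ss·Vd·(1−f)/f.
D = 8 × 63 × (1−f)/f ≈ 8 × 63 × 2.53626 ≈ 1278.28 mg.

1278 mg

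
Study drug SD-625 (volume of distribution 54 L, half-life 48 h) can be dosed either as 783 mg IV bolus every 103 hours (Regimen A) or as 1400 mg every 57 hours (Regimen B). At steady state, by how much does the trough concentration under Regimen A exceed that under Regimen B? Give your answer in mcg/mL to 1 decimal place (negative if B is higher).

-16.1 mcg/mL

Regimen A: f = (1/2)^(103/48) ≈ 0.2260; Cmin,ss = (783/54)·f/(1−f) ≈ 4.234 mcg/mL.
Regimen B: f = (1/2)^(57/48) ≈ 0.4391; Cmin,ss = (1400/54)·f/(1−f) ≈ 20.296 mcg/mL.
Difference ≈ 4.234 − 20.296 ≈ -16.062 mcg/mL.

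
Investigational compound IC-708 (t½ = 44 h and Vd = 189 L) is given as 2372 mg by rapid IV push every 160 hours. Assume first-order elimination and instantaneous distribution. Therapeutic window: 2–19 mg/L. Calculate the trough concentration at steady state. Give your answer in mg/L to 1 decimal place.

τ/t½ = 160/44 ≈ 3.6364, so fraction remaining f = (1/2)^(160/44) ≈ 0.0804.
Single-dose peak C₀ = D/Vd = 2372/189 ≈ 12.550 mg/L.
Steady-state trough Cmin,ss = C₀·f/(1−f) ≈ 12.550 × 0.0804/0.9196 ≈ 1.097 mg/L.
Trough 1.1 mg/L vs MEC 2 mg/L: subtherapeutic.

1.1 mg/L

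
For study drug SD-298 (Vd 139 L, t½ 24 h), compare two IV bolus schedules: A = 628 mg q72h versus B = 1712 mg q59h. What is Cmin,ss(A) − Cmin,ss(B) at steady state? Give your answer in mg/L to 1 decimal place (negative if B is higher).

Regimen A: f = (1/2)^(72/24) ≈ 0.1250; Cmin,ss = (628/139)·f/(1−f) ≈ 0.645 mg/L.
Regimen B: f = (1/2)^(59/24) ≈ 0.1820; Cmin,ss = (1712/139)·f/(1−f) ≈ 2.740 mg/L.
Difference ≈ 0.645 − 2.740 ≈ -2.095 mg/L.

-2.1 mg/L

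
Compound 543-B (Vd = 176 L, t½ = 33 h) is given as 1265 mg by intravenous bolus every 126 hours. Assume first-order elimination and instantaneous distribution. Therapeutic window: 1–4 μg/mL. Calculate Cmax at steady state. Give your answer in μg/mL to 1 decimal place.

k = ln2/t½ = ln2/33 ≈ 0.021004 h⁻¹; fraction remaining f = e^(−kτ) = e^(−0.021004×126) ≈ 0.0709.
At steady state, accumulation factor R = 1/(1 − e^(−kτ)) ≈ 1.0763.
Each bolus raises the concentration by D/Vd = 1265/176 ≈ 7.188 μg/mL.
Steady-state peak Cmax,ss = C₀·R ≈ 7.188 × 1.0763 ≈ 7.736 μg/mL.
Peak 7.7 μg/mL vs MTC 4 μg/mL: exceeds toxic threshold.

7.7 μg/mL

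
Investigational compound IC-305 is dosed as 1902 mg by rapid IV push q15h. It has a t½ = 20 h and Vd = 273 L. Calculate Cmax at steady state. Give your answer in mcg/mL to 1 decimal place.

17.2 mcg/mL

k = ln2/t½ = ln2/20 ≈ 0.034657 h⁻¹; fraction remaining f = e^(−kτ) = e^(−0.034657×15) ≈ 0.5946.
At steady state, accumulation factor R = 1/(1 − e^(−kτ)) ≈ 2.4667.
Single-dose peak C₀ = D/Vd = 1902/273 ≈ 6.967 mcg/mL.
Cmax,ss = C₀/(1 − f) ≈ 6.967/0.4054 ≈ 17.185 mcg/mL.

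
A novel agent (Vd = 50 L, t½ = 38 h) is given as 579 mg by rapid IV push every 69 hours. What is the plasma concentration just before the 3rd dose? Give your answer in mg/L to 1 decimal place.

f = (1/2)^(τ/t½) = (1/2)^(69/38) ≈ 0.2840.
C₀ = D/Vd = 579/50 ≈ 11.580 mg/L.
Before the 3rd dose, 2 doses have been given. Superposition: Cmin = C₀·(f + f²).
≈ 11.580 × (0.2840 + 0.0807) ≈ 11.580 × 0.3647 ≈ 4.223 mg/L.

4.2 mg/L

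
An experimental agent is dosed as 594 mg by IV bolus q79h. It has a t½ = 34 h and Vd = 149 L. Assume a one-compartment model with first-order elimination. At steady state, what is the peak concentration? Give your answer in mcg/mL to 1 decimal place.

5.0 mcg/mL

Over one 79-h interval, 79/34 ≈ 2.3235 half-lives elapse, leaving f ≈ 0.1998 of each dose.
At steady state, accumulation factor R = 1/(1 − e^(−kτ)) ≈ 1.2497.
Single-dose peak C₀ = D/Vd = 594/149 ≈ 3.987 mcg/mL.
Steady-state peak Cmax,ss = C₀·R ≈ 3.987 × 1.2497 ≈ 4.983 mcg/mL.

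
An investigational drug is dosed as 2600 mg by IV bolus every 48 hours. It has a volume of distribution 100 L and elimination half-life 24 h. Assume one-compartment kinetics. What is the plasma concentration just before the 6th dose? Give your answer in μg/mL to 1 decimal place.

8.7 μg/mL

f = (1/2)^(τ/t½) = (1/2)^(48/24) ≈ 0.2500.
C₀ = D/Vd = 2600/100 ≈ 26.000 μg/mL.
Before the 6th dose, 5 doses have been given. Superposition: Cmin = C₀·(f + f² + … + f^5).
≈ 26.000 × (0.2500 + 0.0625 + 0.0156 + 0.0039 + 0.0010) ≈ 26.000 × 0.3330 ≈ 8.658 μg/mL.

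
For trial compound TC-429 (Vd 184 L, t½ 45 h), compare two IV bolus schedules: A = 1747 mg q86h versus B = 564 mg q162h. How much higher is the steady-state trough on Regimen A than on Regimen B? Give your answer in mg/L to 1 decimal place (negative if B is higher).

3.2 mg/L

Regimen A: f = (1/2)^(86/45) ≈ 0.2659; Cmin,ss = (1747/184)·f/(1−f) ≈ 3.439 mg/L.
Regimen B: f = (1/2)^(162/45) ≈ 0.0825; Cmin,ss = (564/184)·f/(1−f) ≈ 0.276 mg/L.
Difference ≈ 3.439 − 0.276 ≈ 3.163 mg/L.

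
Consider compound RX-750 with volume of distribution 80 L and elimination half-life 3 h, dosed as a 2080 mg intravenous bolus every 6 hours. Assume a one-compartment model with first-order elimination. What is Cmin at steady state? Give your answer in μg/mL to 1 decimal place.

8.7 μg/mL

The dosing interval is 2 half-lives, so f = 2^(−2) = 0.25.
Accumulation ratio R = 1/(1 − f) = 1/0.75 = 4/3.
Single-dose peak C₀ = D/Vd = 2080/80 = 26 μg/mL.
Steady-state peak Cmax,ss = C₀·R = 26 × 4/3 ≈ 34.667 μg/mL.
Steady-state trough Cmin,ss = Cmax,ss·f ≈ 34.667 × 0.25 ≈ 8.667 μg/mL.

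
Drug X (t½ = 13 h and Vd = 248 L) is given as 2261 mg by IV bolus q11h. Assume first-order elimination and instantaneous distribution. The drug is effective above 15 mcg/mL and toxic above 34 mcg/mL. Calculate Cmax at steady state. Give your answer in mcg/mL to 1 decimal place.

τ/t½ = 11/13 ≈ 0.84615, so fraction remaining f = (1/2)^(11/13) ≈ 0.5563.
At steady state, accumulation factor R = 1/(1 − e^(−kτ)) ≈ 2.2538.
Single-dose peak C₀ = D/Vd = 2261/248 ≈ 9.117 mcg/mL.
Steady-state peak Cmax,ss = C₀·R ≈ 9.117 × 2.2538 ≈ 20.548 mcg/mL.
Peak 20.5 mcg/mL vs MTC 34 mcg/mL: below toxic threshold.

20.5 mcg/mL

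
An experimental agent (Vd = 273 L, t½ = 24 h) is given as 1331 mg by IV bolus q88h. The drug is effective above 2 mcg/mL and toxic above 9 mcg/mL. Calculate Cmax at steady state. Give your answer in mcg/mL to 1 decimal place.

5.3 mcg/mL

τ/t½ = 88/24 ≈ 3.6667, so fraction remaining f = (1/2)^(88/24) ≈ 0.0787.
Accumulation ratio R = 1/(1 − f) ≈ 1/0.9213 ≈ 1.0854.
Each bolus raises the concentration by D/Vd = 1331/273 ≈ 4.875 mcg/mL.
Cmax,ss = C₀/(1 − f) ≈ 4.875/0.9213 ≈ 5.291 mcg/mL.
Peak 5.3 mcg/mL vs MTC 9 mcg/mL: below toxic threshold.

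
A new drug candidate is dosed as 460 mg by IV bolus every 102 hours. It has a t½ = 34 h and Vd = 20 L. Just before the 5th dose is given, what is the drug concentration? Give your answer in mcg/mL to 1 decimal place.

3.3 mcg/mL

f = (1/2)^(τ/t½) = (1/2)^(102/34) ≈ 0.1250.
C₀ = D/Vd = 460/20 ≈ 23.000 mcg/mL.
Before the 5th dose, 4 doses have been given. Superposition: Cmin = C₀·(f + f² + … + f^4).
≈ 23.000 × (0.1250 + 0.0156 + 0.0020 + 0.0002) ≈ 23.000 × 0.1428 ≈ 3.284 mcg/mL.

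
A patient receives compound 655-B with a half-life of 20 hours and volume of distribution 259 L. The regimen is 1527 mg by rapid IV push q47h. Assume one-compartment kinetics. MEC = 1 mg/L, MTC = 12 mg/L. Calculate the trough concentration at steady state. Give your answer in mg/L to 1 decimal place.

Over one 47-h interval, 47/20 ≈ 2.35 half-lives elapse, leaving f ≈ 0.1961 of each dose.
Each bolus raises the concentration by D/Vd = 1527/259 ≈ 5.896 mg/L.
Steady-state trough Cmin,ss = C₀·f/(1−f) ≈ 5.896 × 0.1961/0.8039 ≈ 1.438 mg/L.
Trough 1.4 mg/L vs MEC 1 mg/L: adequate.

1.4 mg/L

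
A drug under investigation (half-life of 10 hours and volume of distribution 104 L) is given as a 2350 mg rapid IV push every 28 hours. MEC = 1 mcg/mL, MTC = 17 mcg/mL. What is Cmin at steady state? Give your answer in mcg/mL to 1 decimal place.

Over one 28-h interval, 28/10 ≈ 2.8 half-lives elapse, leaving f ≈ 0.1436 of each dose.
Accumulation ratio R = 1/(1 − f) ≈ 1/0.8564 ≈ 1.1677.
Single-dose peak C₀ = D/Vd = 2350/104 ≈ 22.596 mcg/mL.
Steady-state peak Cmax,ss = C₀·R ≈ 22.596 × 1.1677 ≈ 26.385 mcg/mL.
Steady-state trough Cmin,ss = Cmax,ss·f ≈ 26.385 × 0.1436 ≈ 3.789 mcg/mL.
Trough 3.8 mcg/mL vs MEC 1 mcg/mL: adequate.

3.8 mcg/mL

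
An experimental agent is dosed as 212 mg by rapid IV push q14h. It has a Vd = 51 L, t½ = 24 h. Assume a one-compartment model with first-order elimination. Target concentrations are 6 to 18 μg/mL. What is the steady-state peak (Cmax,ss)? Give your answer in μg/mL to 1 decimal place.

k = ln2/t½ = ln2/24 ≈ 0.028881 h⁻¹; fraction remaining f = e^(−kτ) = e^(−0.028881×14) ≈ 0.6674.
Accumulation ratio R = 1/(1 − f) ≈ 1/0.3326 ≈ 3.0066.
Each bolus raises the concentration by D/Vd = 212/51 ≈ 4.157 μg/mL.
Steady-state peak Cmax,ss = C₀·R ≈ 4.157 × 3.0066 ≈ 12.498 μg/mL.
Peak 12.5 μg/mL vs MTC 18 μg/mL: below toxic threshold.

12.5 μg/mL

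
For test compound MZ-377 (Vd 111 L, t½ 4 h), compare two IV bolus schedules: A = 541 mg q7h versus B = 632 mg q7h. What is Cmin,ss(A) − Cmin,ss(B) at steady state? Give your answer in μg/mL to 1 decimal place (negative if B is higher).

Regimen A: f = (1/2)^(7/4) ≈ 0.2973; Cmin,ss = (541/111)·f/(1−f) ≈ 2.062 μg/mL.
Regimen B: f = (1/2)^(7/4) ≈ 0.2973; Cmin,ss = (632/111)·f/(1−f) ≈ 2.409 μg/mL.
Difference ≈ 2.062 − 2.409 ≈ -0.347 μg/mL.

-0.3 μg/mL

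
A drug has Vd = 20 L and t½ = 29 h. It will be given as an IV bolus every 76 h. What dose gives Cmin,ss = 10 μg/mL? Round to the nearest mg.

1030 mg

τ/t½ = 76/29 ≈ 2.6207, so f = (1/2)^(76/29) ≈ 0.162590.
Cmin,ss = (D/Vd)·f/(1−f), so D = Cmin,ss·Vd·(1−f)/f.
D = 10 × 20 × (1−f)/f ≈ 10 × 20 × 5.15044 ≈ 1030.09 mg.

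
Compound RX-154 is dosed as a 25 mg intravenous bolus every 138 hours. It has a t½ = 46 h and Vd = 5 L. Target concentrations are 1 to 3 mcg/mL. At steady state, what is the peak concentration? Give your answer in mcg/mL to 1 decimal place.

The dosing interval is 3 half-lives, so f = 2^(−3) = 0.125.
At steady state, R = 1/(1 − 0.125) = 8/7.
Single-dose peak C₀ = D/Vd = 25/5 = 5 mcg/mL.
Steady-state peak Cmax,ss = C₀·R = 5 × 8/7 ≈ 5.714 mcg/mL.
Peak 5.7 mcg/mL vs MTC 3 mcg/mL: exceeds toxic threshold.

5.7 mcg/mL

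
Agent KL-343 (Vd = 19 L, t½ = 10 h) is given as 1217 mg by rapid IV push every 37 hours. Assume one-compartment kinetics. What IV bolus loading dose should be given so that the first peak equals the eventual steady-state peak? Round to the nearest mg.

1318 mg

f = (1/2)^(37/10) ≈ 0.076947; accumulation ratio R = 1/(1−f) ≈ 1.08336.
Loading dose to hit Cmax,ss on first dose: D_load = D_maint·R ≈ 1217 × 1.08336 ≈ 1318.45 mg.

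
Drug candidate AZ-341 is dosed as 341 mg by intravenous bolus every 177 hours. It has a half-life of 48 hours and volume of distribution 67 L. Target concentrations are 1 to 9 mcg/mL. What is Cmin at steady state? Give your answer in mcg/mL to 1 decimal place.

0.4 mcg/mL

τ/t½ = 177/48 ≈ 3.6875, so fraction remaining f = (1/2)^(177/48) ≈ 0.0776.
Each bolus raises the concentration by D/Vd = 341/67 ≈ 5.090 mcg/mL.
Steady-state trough Cmin,ss = C₀·f/(1−f) ≈ 5.090 × 0.0776/0.9224 ≈ 0.428 mcg/mL.
Trough 0.4 mcg/mL vs MEC 1 mcg/mL: subtherapeutic.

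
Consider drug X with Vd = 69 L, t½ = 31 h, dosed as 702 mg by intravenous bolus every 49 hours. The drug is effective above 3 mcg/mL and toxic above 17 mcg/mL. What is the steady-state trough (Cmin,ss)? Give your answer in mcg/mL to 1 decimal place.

τ/t½ = 49/31 ≈ 1.5806, so fraction remaining f = (1/2)^(49/31) ≈ 0.3343.
At steady state, accumulation factor R = 1/(1 − e^(−kτ)) ≈ 1.5022.
Single-dose peak C₀ = D/Vd = 702/69 ≈ 10.174 mcg/mL.
Steady-state peak Cmax,ss = C₀·R ≈ 10.174 × 1.5022 ≈ 15.283 mcg/mL.
Steady-state trough Cmin,ss = Cmax,ss·f ≈ 15.283 × 0.3343 ≈ 5.109 mcg/mL.
Trough 5.1 mcg/mL vs MEC 3 mcg/mL: adequate.

5.1 mcg/mL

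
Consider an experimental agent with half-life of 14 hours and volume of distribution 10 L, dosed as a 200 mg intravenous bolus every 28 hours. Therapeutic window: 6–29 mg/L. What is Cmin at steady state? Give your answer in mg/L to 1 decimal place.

τ = 28 h = 2 half-lives, so f = (1/2)^2 = 0.25.
Accumulation ratio R = 1/(1 − f) = 1/0.75 = 4/3.
Single-dose peak C₀ = D/Vd = 200/10 = 20 mg/L.
Steady-state peak Cmax,ss = C₀·R = 20 × 4/3 ≈ 26.667 mg/L.
Steady-state trough Cmin,ss = Cmax,ss·f ≈ 26.667 × 0.25 ≈ 6.667 mg/L.
Trough 6.7 mg/L vs MEC 6 mg/L: adequate.

6.7 mg/L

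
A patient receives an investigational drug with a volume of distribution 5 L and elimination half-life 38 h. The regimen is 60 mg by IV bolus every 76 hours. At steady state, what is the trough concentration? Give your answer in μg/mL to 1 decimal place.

4.0 μg/mL

The dosing interval is 2 half-lives, so f = 2^(−2) = 0.25.
Accumulation ratio R = 1/(1 − f) = 1/0.75 = 4/3.
Single-dose peak C₀ = D/Vd = 60/5 = 12 μg/mL.
Steady-state peak Cmax,ss = C₀·R = 12 × 4/3 ≈ 16.000 μg/mL.
Steady-state trough Cmin,ss = Cmax,ss·f ≈ 16.000 × 0.25 ≈ 4.000 μg/mL.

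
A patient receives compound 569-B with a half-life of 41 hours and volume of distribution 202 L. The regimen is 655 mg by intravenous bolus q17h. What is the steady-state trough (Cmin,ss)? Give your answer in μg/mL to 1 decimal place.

9.7 μg/mL

k = ln2/t½ = ln2/41 ≈ 0.016906 h⁻¹; fraction remaining f = e^(−kτ) = e^(−0.016906×17) ≈ 0.7502.
Single-dose peak C₀ = D/Vd = 655/202 ≈ 3.243 μg/mL.
Steady-state trough Cmin,ss = C₀·f/(1−f) ≈ 3.243 × 0.7502/0.2498 ≈ 9.739 μg/mL.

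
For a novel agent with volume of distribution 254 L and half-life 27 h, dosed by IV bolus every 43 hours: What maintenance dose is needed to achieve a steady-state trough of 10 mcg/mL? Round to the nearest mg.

5120 mg

τ/t½ = 43/27 ≈ 1.5926, so f = (1/2)^(43/27) ≈ 0.331575.
Cmin,ss = (D/Vd)·f/(1−f), so D = Cmin,ss·Vd·(1−f)/f.
D = 10 × 254 × (1−f)/f ≈ 10 × 254 × 2.01591 ≈ 5120.41 mg.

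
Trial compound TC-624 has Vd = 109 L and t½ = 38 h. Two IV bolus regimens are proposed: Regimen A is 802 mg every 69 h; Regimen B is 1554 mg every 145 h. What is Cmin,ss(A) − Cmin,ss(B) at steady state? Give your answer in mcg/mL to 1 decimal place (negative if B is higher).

Regimen A: f = (1/2)^(69/38) ≈ 0.2840; Cmin,ss = (802/109)·f/(1−f) ≈ 2.918 mcg/mL.
Regimen B: f = (1/2)^(145/38) ≈ 0.0710; Cmin,ss = (1554/109)·f/(1−f) ≈ 1.090 mcg/mL.
Difference ≈ 2.918 − 1.090 ≈ 1.828 mcg/mL.

1.8 mcg/mL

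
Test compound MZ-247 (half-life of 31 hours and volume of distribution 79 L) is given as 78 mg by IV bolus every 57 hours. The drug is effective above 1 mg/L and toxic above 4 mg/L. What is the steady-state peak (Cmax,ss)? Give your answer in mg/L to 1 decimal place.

Over one 57-h interval, 57/31 ≈ 1.8387 half-lives elapse, leaving f ≈ 0.2796 of each dose.
At steady state, accumulation factor R = 1/(1 − e^(−kτ)) ≈ 1.3881.
Single-dose peak C₀ = D/Vd = 78/79 ≈ 0.987 mg/L.
Cmax,ss = C₀/(1 − f) ≈ 0.987/0.7204 ≈ 1.370 mg/L.
Peak 1.4 mg/L vs MTC 4 mg/L: below toxic threshold.

1.4 mg/L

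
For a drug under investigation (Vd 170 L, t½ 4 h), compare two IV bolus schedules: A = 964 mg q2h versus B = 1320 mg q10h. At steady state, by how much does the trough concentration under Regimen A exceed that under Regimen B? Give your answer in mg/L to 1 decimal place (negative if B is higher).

12.0 mg/L

Regimen A: f = (1/2)^(2/4) ≈ 0.7071; Cmin,ss = (964/170)·f/(1−f) ≈ 13.690 mg/L.
Regimen B: f = (1/2)^(10/4) ≈ 0.1768; Cmin,ss = (1320/170)·f/(1−f) ≈ 1.668 mg/L.
Difference ≈ 13.690 − 1.668 ≈ 12.022 mg/L.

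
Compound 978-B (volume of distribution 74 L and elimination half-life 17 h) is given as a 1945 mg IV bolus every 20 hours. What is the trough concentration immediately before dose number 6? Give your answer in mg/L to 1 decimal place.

f = (1/2)^(τ/t½) = (1/2)^(20/17) ≈ 0.4424.
C₀ = D/Vd = 1945/74 ≈ 26.284 mg/L.
Before the 6th dose, 5 doses have been given. Superposition: Cmin = C₀·(f + f² + … + f^5).
≈ 26.284 × (0.4424 + 0.1957 + 0.0866 + 0.0383 + 0.0169) ≈ 26.284 × 0.7799 ≈ 20.499 mg/L.

20.5 mg/L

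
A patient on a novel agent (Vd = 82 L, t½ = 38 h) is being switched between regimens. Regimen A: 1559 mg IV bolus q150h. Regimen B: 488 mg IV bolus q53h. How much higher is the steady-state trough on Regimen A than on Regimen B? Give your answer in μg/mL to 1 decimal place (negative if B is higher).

-2.3 μg/mL

Regimen A: f = (1/2)^(150/38) ≈ 0.0648; Cmin,ss = (1559/82)·f/(1−f) ≈ 1.317 μg/mL.
Regimen B: f = (1/2)^(53/38) ≈ 0.3803; Cmin,ss = (488/82)·f/(1−f) ≈ 3.652 μg/mL.
Difference ≈ 1.317 − 3.652 ≈ -2.335 μg/mL.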